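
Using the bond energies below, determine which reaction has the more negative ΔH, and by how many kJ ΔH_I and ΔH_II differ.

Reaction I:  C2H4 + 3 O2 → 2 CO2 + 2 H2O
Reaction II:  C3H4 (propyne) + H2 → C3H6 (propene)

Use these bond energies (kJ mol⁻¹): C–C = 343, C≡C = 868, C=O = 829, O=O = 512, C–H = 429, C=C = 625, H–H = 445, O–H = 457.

Reaction I:
  Bonds broken (reactants):
    C–H: 4 × 429 = 1716
    C=C: 1 × 625 = 625
    O=O: 3 × 512 = 1536
    Σ(broken) = 3877 kJ
  Bonds formed (products):
    C=O: 4 × 829 = 3316
    O–H: 4 × 457 = 1828
    Σ(formed) = 5144 kJ
  ΔH_I = 3877 − 5144 = −1267 kJ
Reaction II:
  Bonds broken (reactants):
    C≡C: 1 × 868 = 868
    C–C: 1 × 343 = 343
    C–H: 4 × 429 = 1716
    H–H: 1 × 445 = 445
    Σ(broken) = 3372 kJ
  Bonds formed (products):
    C–C: 1 × 343 = 343
    C–H: 6 × 429 = 2574
    C=C: 1 × 625 = 625
    Σ(formed) = 3542 kJ
  ΔH_II = 3372 − 3542 = −170 kJ
ΔH_I − ΔH_II = −1097 kJ, so reaction I has the more negative ΔH; |ΔH_I − ΔH_II| = 1097 kJ.

Reaction I, by 1097 kJ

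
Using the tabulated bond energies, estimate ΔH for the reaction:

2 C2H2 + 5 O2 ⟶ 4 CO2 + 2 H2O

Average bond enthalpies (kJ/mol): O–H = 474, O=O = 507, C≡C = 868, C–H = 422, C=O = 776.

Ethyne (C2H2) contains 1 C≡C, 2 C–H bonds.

Bonds broken (reactants):
  C≡C: 2 × 868 = 1736
  C–H: 4 × 422 = 1688
  O=O: 5 × 507 = 2535
  Σ(broken) = 5959 kJ
Bonds formed (products):
  C=O: 8 × 776 = 6208
  O–H: 4 × 474 = 1896
  Σ(formed) = 8104 kJ
ΔH = Σ(broken) − Σ(formed) = 5959 − 8104 = −2145 kJ

ΔH ≈ −2145 kJ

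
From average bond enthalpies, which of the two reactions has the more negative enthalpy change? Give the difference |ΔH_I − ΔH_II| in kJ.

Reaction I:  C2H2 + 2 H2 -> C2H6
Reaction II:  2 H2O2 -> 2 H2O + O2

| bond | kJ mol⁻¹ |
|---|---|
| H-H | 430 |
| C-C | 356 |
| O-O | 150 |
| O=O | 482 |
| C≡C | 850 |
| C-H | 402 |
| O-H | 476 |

Reaction I:
  Bonds broken (reactants):
    C≡C: 1 × 850 = 850
    C-H: 2 × 402 = 804
    H-H: 2 × 430 = 860
    Σ(broken) = 2514 kJ
  Bonds formed (products):
    C-C: 1 × 356 = 356
    C-H: 6 × 402 = 2412
    Σ(formed) = 2768 kJ
  ΔH_I = 2514 − 2768 = −254 kJ
Reaction II:
  Bonds broken (reactants):
    O-H: 4 × 476 = 1904
    O-O: 2 × 150 = 300
    Σ(broken) = 2204 kJ
  Bonds formed (products):
    O-H: 4 × 476 = 1904
    O=O: 1 × 482 = 482
    Σ(formed) = 2386 kJ
  ΔH_II = 2204 − 2386 = −182 kJ
ΔH_I − ΔH_II = −72 kJ, so reaction I has the more negative ΔH; |ΔH_I − ΔH_II| = 72 kJ.

Reaction I, by 72 kJ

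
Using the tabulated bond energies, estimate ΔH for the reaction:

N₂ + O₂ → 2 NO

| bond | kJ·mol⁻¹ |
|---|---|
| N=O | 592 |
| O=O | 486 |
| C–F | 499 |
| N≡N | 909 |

ΔH ≈ +211 kJ

Bonds broken (reactants):
  N≡N: 1 × 909 = 909
  O=O: 1 × 486 = 486
  Σ(broken) = 1395 kJ
Bonds formed (products):
  N=O: 2 × 592 = 1184
  Σ(formed) = 1184 kJ
ΔH = Σ(broken) − Σ(formed) = 1395 − 1184 = +211 kJ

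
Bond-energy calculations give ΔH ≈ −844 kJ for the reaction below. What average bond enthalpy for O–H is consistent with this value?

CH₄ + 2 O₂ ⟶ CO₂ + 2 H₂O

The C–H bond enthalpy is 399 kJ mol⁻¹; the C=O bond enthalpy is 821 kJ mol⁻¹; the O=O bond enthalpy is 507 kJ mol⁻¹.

D(O–H) ≈ 453 kJ/mol

Let D be the O–H bond energy.
Σ(broken) = 4×399 + 2×507 = 2610
Σ(formed) = 2×821 + 4×D = 1642 + 4D
ΔH = Σ(broken) − Σ(formed) = (2610) − (1642 + 4D) = +968 − 4D
Setting this equal to −844 kJ gives 4D = 1812, so D = 453 kJ/mol.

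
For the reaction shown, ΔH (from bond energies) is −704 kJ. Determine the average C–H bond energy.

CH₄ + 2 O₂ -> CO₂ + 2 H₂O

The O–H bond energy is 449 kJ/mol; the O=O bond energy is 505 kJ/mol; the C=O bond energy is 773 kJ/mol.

Let D be the C–H bond energy.
Σ(broken) = 4×D + 2×505 = 1010 + 4D
Σ(formed) = 2×773 + 4×449 = 3342
ΔH = Σ(broken) − Σ(formed) = (1010 + 4D) − (3342) = −2332 + 4D
Setting this equal to −704 kJ gives 4D = 1628, so D = 407 kJ/mol.

D(C–H) ≈ 407 kJ/mol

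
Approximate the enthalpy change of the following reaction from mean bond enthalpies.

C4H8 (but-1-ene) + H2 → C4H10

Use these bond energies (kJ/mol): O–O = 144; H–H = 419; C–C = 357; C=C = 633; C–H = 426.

ΔH ≈ −157 kJ

Bonds broken (reactants):
  C–C: 2 × 357 = 714
  C–H: 8 × 426 = 3408
  C=C: 1 × 633 = 633
  H–H: 1 × 419 = 419
  Σ(broken) = 5174 kJ
Bonds formed (products):
  C–C: 3 × 357 = 1071
  C–H: 10 × 426 = 4260
  Σ(formed) = 5331 kJ
ΔH = Σ(broken) − Σ(formed) = 5174 − 5331 = −157 kJ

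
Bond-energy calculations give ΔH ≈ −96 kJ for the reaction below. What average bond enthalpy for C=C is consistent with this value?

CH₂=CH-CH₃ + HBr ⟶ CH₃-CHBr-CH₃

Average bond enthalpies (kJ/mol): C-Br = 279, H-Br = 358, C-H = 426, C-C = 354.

D(C=C) ≈ 605 kJ/mol

Let D be the C=C bond energy.
Σ(broken) = 1×354 + 6×426 + 1×D + 1×358 = 3268 + D
Σ(formed) = 1×279 + 2×354 + 7×426 = 3969
ΔH = Σ(broken) − Σ(formed) = (3268 + D) − (3969) = −701 + D
Setting this equal to −96 kJ gives D = 605 kJ/mol.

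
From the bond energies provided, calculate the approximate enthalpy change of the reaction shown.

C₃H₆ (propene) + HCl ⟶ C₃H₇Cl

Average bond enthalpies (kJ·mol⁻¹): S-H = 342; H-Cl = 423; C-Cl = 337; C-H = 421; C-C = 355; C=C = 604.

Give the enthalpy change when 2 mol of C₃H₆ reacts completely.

Bonds broken (reactants):
  C-C: 1 × 355 = 355
  C-H: 6 × 421 = 2526
  C=C: 1 × 604 = 604
  H-Cl: 1 × 423 = 423
  Σ(broken) = 3908 kJ
Bonds formed (products):
  C-C: 2 × 355 = 710
  C-Cl: 1 × 337 = 337
  C-H: 7 × 421 = 2947
  Σ(formed) = 3994 kJ
ΔH = Σ(broken) − Σ(formed) = 3908 − 3994 = −86 kJ
For 2× the reaction as written: 2 × (−86) = −172 kJ

ΔH = −172 kJ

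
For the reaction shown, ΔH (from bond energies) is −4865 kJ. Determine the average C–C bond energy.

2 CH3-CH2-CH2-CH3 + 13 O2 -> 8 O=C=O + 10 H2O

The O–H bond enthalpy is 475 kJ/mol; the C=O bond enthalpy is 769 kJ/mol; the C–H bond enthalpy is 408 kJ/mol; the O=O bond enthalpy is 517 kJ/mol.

D(C–C) ≈ 343 kJ/mol

Let D be the C–C bond energy.
Σ(broken) = 6×D + 20×408 + 13×517 = 14881 + 6D
Σ(formed) = 16×769 + 20×475 = 21804
ΔH = Σ(broken) − Σ(formed) = (14881 + 6D) − (21804) = −6923 + 6D
Setting this equal to −4865 kJ gives 6D = 2058, so D = 343 kJ/mol.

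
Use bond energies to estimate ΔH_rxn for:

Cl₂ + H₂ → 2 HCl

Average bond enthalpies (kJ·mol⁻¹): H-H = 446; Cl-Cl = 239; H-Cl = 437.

ΔH ≈ −189 kJ

Bonds broken (reactants):
  Cl-Cl: 1 × 239 = 239
  H-H: 1 × 446 = 446
  Σ(broken) = 685 kJ
Bonds formed (products):
  H-Cl: 2 × 437 = 874
  Σ(formed) = 874 kJ
ΔH = Σ(broken) − Σ(formed) = 685 − 874 = −189 kJ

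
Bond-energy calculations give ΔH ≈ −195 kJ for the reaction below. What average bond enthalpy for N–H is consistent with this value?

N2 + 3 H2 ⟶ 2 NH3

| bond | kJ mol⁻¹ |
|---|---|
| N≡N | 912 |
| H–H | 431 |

Let D be the N–H bond energy.
Σ(broken) = 3×431 + 1×912 = 2205
Σ(formed) = 6×D = 6D
ΔH = Σ(broken) − Σ(formed) = (2205) − (6D) = +2205 − 6D
Setting this equal to −195 kJ gives 6D = 2400, so D = 400 kJ/mol.

D(N–H) ≈ 400 kJ/mol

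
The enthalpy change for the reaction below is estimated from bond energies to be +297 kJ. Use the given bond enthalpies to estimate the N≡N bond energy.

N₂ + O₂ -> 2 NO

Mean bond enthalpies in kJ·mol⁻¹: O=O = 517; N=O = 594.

D(N≡N) ≈ 968 kJ/mol

Let D be the N≡N bond energy.
Σ(broken) = 1×D + 1×517 = 517 + D
Σ(formed) = 2×594 = 1188
ΔH = Σ(broken) − Σ(formed) = (517 + D) − (1188) = −671 + D
Setting this equal to +297 kJ gives D = 968 kJ/mol.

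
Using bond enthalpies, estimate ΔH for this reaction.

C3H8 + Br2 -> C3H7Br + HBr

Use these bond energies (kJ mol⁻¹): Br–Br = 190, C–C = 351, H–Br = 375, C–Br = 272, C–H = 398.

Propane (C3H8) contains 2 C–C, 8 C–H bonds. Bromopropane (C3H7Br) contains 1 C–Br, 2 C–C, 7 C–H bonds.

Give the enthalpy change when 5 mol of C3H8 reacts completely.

ΔH = −295 kJ

Bonds broken (reactants):
  Br–Br: 1 × 190 = 190
  C–C: 2 × 351 = 702
  C–H: 8 × 398 = 3184
  Σ(broken) = 4076 kJ
Bonds formed (products):
  C–Br: 1 × 272 = 272
  C–C: 2 × 351 = 702
  C–H: 7 × 398 = 2786
  H–Br: 1 × 375 = 375
  Σ(formed) = 4135 kJ
ΔH = Σ(broken) − Σ(formed) = 4076 − 4135 = −59 kJ
For 5× the reaction as written: 5 × (−59) = −295 kJ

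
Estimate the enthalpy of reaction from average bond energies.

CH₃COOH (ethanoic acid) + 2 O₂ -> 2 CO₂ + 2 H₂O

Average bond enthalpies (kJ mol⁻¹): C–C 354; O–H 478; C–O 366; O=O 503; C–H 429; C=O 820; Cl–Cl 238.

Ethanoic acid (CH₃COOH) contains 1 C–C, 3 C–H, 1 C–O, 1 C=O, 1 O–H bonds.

ΔH ≈ −881 kJ

Bonds broken (reactants):
  C–C: 1 × 354 = 354
  C–H: 3 × 429 = 1287
  C–O: 1 × 366 = 366
  C=O: 1 × 820 = 820
  O–H: 1 × 478 = 478
  O=O: 2 × 503 = 1006
  Σ(broken) = 4311 kJ
Bonds formed (products):
  C=O: 4 × 820 = 3280
  O–H: 4 × 478 = 1912
  Σ(formed) = 5192 kJ
ΔH = Σ(broken) − Σ(formed) = 4311 − 5192 = −881 kJ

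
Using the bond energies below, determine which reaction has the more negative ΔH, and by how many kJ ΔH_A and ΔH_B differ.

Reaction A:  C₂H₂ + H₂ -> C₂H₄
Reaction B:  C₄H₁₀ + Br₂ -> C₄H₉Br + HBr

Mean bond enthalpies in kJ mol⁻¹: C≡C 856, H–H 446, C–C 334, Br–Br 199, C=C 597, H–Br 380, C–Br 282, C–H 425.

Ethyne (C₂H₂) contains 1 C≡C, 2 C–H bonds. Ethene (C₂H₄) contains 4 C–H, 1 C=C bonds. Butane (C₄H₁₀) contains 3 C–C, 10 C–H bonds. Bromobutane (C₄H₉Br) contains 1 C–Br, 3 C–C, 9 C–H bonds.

Reaction A:
  Bonds broken (reactants):
    C≡C: 1 × 856 = 856
    C–H: 2 × 425 = 850
    H–H: 1 × 446 = 446
    Σ(broken) = 2152 kJ
  Bonds formed (products):
    C–H: 4 × 425 = 1700
    C=C: 1 × 597 = 597
    Σ(formed) = 2297 kJ
  ΔH_A = 2152 − 2297 = −145 kJ
Reaction B:
  Bonds broken (reactants):
    Br–Br: 1 × 199 = 199
    C–C: 3 × 334 = 1002
    C–H: 10 × 425 = 4250
    Σ(broken) = 5451 kJ
  Bonds formed (products):
    C–Br: 1 × 282 = 282
    C–C: 3 × 334 = 1002
    C–H: 9 × 425 = 3825
    H–Br: 1 × 380 = 380
    Σ(formed) = 5489 kJ
  ΔH_B = 5451 − 5489 = −38 kJ
ΔH_A − ΔH_B = −107 kJ, so reaction A has the more negative ΔH; |ΔH_A − ΔH_B| = 107 kJ.

Reaction A, by 107 kJ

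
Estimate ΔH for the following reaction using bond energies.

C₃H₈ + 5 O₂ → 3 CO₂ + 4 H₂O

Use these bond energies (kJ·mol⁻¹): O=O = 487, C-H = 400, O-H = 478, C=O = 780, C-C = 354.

Bonds broken (reactants):
  C-C: 2 × 354 = 708
  C-H: 8 × 400 = 3200
  O=O: 5 × 487 = 2435
  Σ(broken) = 6343 kJ
Bonds formed (products):
  C=O: 6 × 780 = 4680
  O-H: 8 × 478 = 3824
  Σ(formed) = 8504 kJ
ΔH = Σ(broken) − Σ(formed) = 6343 − 8504 = −2161 kJ

ΔH ≈ −2161 kJ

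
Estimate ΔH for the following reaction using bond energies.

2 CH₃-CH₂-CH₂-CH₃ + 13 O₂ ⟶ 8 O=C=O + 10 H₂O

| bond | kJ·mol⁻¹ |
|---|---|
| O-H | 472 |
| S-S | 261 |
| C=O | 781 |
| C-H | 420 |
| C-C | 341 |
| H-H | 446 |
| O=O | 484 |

ΔH ≈ −5198 kJ

Bonds broken (reactants):
  C-C: 6 × 341 = 2046
  C-H: 20 × 420 = 8400
  O=O: 13 × 484 = 6292
  Σ(broken) = 16738 kJ
Bonds formed (products):
  C=O: 16 × 781 = 12496
  O-H: 20 × 472 = 9440
  Σ(formed) = 21936 kJ
ΔH = Σ(broken) − Σ(formed) = 16738 − 21936 = −5198 kJ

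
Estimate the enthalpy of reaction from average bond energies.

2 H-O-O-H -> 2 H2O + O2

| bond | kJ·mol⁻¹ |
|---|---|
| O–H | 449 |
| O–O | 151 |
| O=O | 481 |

Bonds broken (reactants):
  O–H: 4 × 449 = 1796
  O–O: 2 × 151 = 302
  Σ(broken) = 2098 kJ
Bonds formed (products):
  O–H: 4 × 449 = 1796
  O=O: 1 × 481 = 481
  Σ(formed) = 2277 kJ
ΔH = Σ(broken) − Σ(formed) = 2098 − 2277 = −179 kJ

ΔH ≈ −179 kJ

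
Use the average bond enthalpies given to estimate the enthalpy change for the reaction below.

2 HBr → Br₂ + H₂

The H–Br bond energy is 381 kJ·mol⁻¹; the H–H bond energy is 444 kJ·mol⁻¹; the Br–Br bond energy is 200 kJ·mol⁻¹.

ΔH ≈ +118 kJ

Bonds broken (reactants):
  H–Br: 2 × 381 = 762
  Σ(broken) = 762 kJ
Bonds formed (products):
  Br–Br: 1 × 200 = 200
  H–H: 1 × 444 = 444
  Σ(formed) = 644 kJ
ΔH = Σ(broken) − Σ(formed) = 762 − 644 = +118 kJ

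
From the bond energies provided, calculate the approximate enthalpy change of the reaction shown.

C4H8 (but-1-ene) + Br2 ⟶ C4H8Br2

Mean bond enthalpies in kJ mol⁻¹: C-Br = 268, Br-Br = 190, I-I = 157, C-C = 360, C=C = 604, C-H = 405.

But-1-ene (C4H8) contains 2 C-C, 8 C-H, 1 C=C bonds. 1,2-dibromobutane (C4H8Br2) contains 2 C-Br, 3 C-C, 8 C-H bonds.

Bonds broken (reactants):
  Br-Br: 1 × 190 = 190
  C-C: 2 × 360 = 720
  C-H: 8 × 405 = 3240
  C=C: 1 × 604 = 604
  Σ(broken) = 4754 kJ
Bonds formed (products):
  C-Br: 2 × 268 = 536
  C-C: 3 × 360 = 1080
  C-H: 8 × 405 = 3240
  Σ(formed) = 4856 kJ
ΔH = Σ(broken) − Σ(formed) = 4754 − 4856 = −102 kJ

ΔH ≈ −102 kJ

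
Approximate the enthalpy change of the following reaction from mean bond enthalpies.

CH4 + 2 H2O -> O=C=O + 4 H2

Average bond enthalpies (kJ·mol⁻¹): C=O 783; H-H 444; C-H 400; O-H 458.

Bonds broken (reactants):
  C-H: 4 × 400 = 1600
  O-H: 4 × 458 = 1832
  Σ(broken) = 3432 kJ
Bonds formed (products):
  C=O: 2 × 783 = 1566
  H-H: 4 × 444 = 1776
  Σ(formed) = 3342 kJ
ΔH = Σ(broken) − Σ(formed) = 3432 − 3342 = +90 kJ

ΔH ≈ +90 kJ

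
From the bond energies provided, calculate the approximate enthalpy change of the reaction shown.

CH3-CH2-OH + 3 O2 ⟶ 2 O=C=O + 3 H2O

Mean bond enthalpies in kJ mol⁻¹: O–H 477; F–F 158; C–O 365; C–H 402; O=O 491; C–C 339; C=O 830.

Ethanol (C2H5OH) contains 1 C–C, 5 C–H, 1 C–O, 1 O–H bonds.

Bonds broken (reactants):
  C–C: 1 × 339 = 339
  C–H: 5 × 402 = 2010
  C–O: 1 × 365 = 365
  O–H: 1 × 477 = 477
  O=O: 3 × 491 = 1473
  Σ(broken) = 4664 kJ
Bonds formed (products):
  C=O: 4 × 830 = 3320
  O–H: 6 × 477 = 2862
  Σ(formed) = 6182 kJ
ΔH = Σ(broken) − Σ(formed) = 4664 − 6182 = −1518 kJ

ΔH ≈ −1518 kJ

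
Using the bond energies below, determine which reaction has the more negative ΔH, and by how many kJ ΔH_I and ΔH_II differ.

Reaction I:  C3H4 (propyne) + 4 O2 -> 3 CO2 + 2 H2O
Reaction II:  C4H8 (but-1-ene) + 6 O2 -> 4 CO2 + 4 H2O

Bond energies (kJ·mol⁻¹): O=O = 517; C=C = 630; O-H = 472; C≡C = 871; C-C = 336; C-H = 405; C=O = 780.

Reaction I:
  Bonds broken (reactants):
    C≡C: 1 × 871 = 871
    C-C: 1 × 336 = 336
    C-H: 4 × 405 = 1620
    O=O: 4 × 517 = 2068
    Σ(broken) = 4895 kJ
  Bonds formed (products):
    C=O: 6 × 780 = 4680
    O-H: 4 × 472 = 1888
    Σ(formed) = 6568 kJ
  ΔH_I = 4895 − 6568 = −1673 kJ
Reaction II:
  Bonds broken (reactants):
    C-C: 2 × 336 = 672
    C-H: 8 × 405 = 3240
    C=C: 1 × 630 = 630
    O=O: 6 × 517 = 3102
    Σ(broken) = 7644 kJ
  Bonds formed (products):
    C=O: 8 × 780 = 6240
    O-H: 8 × 472 = 3776
    Σ(formed) = 10016 kJ
  ΔH_II = 7644 − 10016 = −2372 kJ
ΔH_I − ΔH_II = +699 kJ, so reaction II has the more negative ΔH; |ΔH_I − ΔH_II| = 699 kJ.

Reaction II, by 699 kJ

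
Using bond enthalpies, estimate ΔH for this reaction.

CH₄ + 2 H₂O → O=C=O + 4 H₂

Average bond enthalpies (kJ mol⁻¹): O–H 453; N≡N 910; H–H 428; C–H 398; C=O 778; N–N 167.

ΔH ≈ +136 kJ

Bonds broken (reactants):
  C–H: 4 × 398 = 1592
  O–H: 4 × 453 = 1812
  Σ(broken) = 3404 kJ
Bonds formed (products):
  C=O: 2 × 778 = 1556
  H–H: 4 × 428 = 1712
  Σ(formed) = 3268 kJ
ΔH = Σ(broken) − Σ(formed) = 3404 − 3268 = +136 kJ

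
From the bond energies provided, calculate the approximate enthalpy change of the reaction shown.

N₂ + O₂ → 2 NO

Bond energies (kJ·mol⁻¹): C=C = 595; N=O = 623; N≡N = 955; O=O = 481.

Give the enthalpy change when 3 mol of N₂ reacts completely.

Bonds broken (reactants):
  N≡N: 1 × 955 = 955
  O=O: 1 × 481 = 481
  Σ(broken) = 1436 kJ
Bonds formed (products):
  N=O: 2 × 623 = 1246
  Σ(formed) = 1246 kJ
ΔH = Σ(broken) − Σ(formed) = 1436 − 1246 = +190 kJ
For 3× the reaction as written: 3 × (+190) = +570 kJ

ΔH = +570 kJ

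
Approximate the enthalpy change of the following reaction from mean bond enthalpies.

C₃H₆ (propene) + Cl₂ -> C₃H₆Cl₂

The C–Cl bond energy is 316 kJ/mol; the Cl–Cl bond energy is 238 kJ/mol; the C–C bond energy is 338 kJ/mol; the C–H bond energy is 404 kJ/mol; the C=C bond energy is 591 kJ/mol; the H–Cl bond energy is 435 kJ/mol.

Bonds broken (reactants):
  C–C: 1 × 338 = 338
  C–H: 6 × 404 = 2424
  C=C: 1 × 591 = 591
  Cl–Cl: 1 × 238 = 238
  Σ(broken) = 3591 kJ
Bonds formed (products):
  C–C: 2 × 338 = 676
  C–Cl: 2 × 316 = 632
  C–H: 6 × 404 = 2424
  Σ(formed) = 3732 kJ
ΔH = Σ(broken) − Σ(formed) = 3591 − 3732 = −141 kJ

ΔH ≈ −141 kJ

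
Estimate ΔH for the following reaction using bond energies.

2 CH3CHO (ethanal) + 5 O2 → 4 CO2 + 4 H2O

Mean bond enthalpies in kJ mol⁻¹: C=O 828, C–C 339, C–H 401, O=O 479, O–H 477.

Bonds broken (reactants):
  C–C: 2 × 339 = 678
  C–H: 8 × 401 = 3208
  C=O: 2 × 828 = 1656
  O=O: 5 × 479 = 2395
  Σ(broken) = 7937 kJ
Bonds formed (products):
  C=O: 8 × 828 = 6624
  O–H: 8 × 477 = 3816
  Σ(formed) = 10440 kJ
ΔH = Σ(broken) − Σ(formed) = 7937 − 10440 = −2503 kJ

ΔH ≈ −2503 kJ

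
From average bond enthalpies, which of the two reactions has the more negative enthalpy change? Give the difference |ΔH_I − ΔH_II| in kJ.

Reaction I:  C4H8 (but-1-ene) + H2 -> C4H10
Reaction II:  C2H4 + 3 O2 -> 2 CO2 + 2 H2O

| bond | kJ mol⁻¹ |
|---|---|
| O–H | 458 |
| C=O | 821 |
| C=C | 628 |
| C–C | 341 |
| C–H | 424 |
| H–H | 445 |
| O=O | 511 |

Reaction II, by 1143 kJ

Reaction I:
  Bonds broken (reactants):
    C–C: 2 × 341 = 682
    C–H: 8 × 424 = 3392
    C=C: 1 × 628 = 628
    H–H: 1 × 445 = 445
    Σ(broken) = 5147 kJ
  Bonds formed (products):
    C–C: 3 × 341 = 1023
    C–H: 10 × 424 = 4240
    Σ(formed) = 5263 kJ
  ΔH_I = 5147 − 5263 = −116 kJ
Reaction II:
  Bonds broken (reactants):
    C–H: 4 × 424 = 1696
    C=C: 1 × 628 = 628
    O=O: 3 × 511 = 1533
    Σ(broken) = 3857 kJ
  Bonds formed (products):
    C=O: 4 × 821 = 3284
    O–H: 4 × 458 = 1832
    Σ(formed) = 5116 kJ
  ΔH_II = 3857 − 5116 = −1259 kJ
ΔH_I − ΔH_II = +1143 kJ, so reaction II has the more negative ΔH; |ΔH_I − ΔH_II| = 1143 kJ.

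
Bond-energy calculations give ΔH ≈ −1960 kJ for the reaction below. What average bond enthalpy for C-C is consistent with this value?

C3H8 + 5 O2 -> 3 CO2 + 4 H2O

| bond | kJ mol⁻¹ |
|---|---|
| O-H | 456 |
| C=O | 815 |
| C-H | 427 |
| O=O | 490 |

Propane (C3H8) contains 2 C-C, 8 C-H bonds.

D(C-C) ≈ 356 kJ/mol

Let D be the C-C bond energy.
Σ(broken) = 2×D + 8×427 + 5×490 = 5866 + 2D
Σ(formed) = 6×815 + 8×456 = 8538
ΔH = Σ(broken) − Σ(formed) = (5866 + 2D) − (8538) = −2672 + 2D
Setting this equal to −1960 kJ gives 2D = 712, so D = 356 kJ/mol.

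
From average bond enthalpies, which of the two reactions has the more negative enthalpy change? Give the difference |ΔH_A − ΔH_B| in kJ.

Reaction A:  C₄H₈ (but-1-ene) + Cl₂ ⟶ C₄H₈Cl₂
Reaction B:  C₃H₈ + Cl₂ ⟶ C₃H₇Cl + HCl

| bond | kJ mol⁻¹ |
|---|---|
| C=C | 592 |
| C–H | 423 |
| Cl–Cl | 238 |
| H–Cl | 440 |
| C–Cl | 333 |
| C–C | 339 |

Reaction A, by 63 kJ

Reaction A:
  Bonds broken (reactants):
    C–C: 2 × 339 = 678
    C–H: 8 × 423 = 3384
    C=C: 1 × 592 = 592
    Cl–Cl: 1 × 238 = 238
    Σ(broken) = 4892 kJ
  Bonds formed (products):
    C–C: 3 × 339 = 1017
    C–Cl: 2 × 333 = 666
    C–H: 8 × 423 = 3384
    Σ(formed) = 5067 kJ
  ΔH_A = 4892 − 5067 = −175 kJ
Reaction B:
  Bonds broken (reactants):
    C–C: 2 × 339 = 678
    C–H: 8 × 423 = 3384
    Cl–Cl: 1 × 238 = 238
    Σ(broken) = 4300 kJ
  Bonds formed (products):
    C–C: 2 × 339 = 678
    C–Cl: 1 × 333 = 333
    C–H: 7 × 423 = 2961
    H–Cl: 1 × 440 = 440
    Σ(formed) = 4412 kJ
  ΔH_B = 4300 − 4412 = −112 kJ
ΔH_A − ΔH_B = −63 kJ, so reaction A has the more negative ΔH; |ΔH_A − ΔH_B| = 63 kJ.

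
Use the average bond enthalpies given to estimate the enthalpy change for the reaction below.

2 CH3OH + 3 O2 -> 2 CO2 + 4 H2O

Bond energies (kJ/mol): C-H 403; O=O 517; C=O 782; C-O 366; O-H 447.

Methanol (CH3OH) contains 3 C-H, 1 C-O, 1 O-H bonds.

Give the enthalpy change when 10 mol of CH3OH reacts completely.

ΔH = −5545 kJ

Bonds broken (reactants):
  C-H: 6 × 403 = 2418
  C-O: 2 × 366 = 732
  O-H: 2 × 447 = 894
  O=O: 3 × 517 = 1551
  Σ(broken) = 5595 kJ
Bonds formed (products):
  C=O: 4 × 782 = 3128
  O-H: 8 × 447 = 3576
  Σ(formed) = 6704 kJ
ΔH = Σ(broken) − Σ(formed) = 5595 − 6704 = −1109 kJ
For 5× the reaction as written: 5 × (−1109) = −5545 kJ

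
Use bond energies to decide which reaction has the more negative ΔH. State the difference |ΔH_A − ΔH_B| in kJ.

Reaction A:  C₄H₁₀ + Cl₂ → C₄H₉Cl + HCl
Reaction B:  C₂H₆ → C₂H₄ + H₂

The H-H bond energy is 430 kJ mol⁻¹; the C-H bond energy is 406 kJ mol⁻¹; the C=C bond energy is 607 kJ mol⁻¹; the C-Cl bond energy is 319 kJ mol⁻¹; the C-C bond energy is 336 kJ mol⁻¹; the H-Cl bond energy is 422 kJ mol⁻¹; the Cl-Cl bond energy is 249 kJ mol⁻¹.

Reaction A:
  Bonds broken (reactants):
    C-C: 3 × 336 = 1008
    C-H: 10 × 406 = 4060
    Cl-Cl: 1 × 249 = 249
    Σ(broken) = 5317 kJ
  Bonds formed (products):
    C-C: 3 × 336 = 1008
    C-Cl: 1 × 319 = 319
    C-H: 9 × 406 = 3654
    H-Cl: 1 × 422 = 422
    Σ(formed) = 5403 kJ
  ΔH_A = 5317 − 5403 = −86 kJ
Reaction B:
  Bonds broken (reactants):
    C-C: 1 × 336 = 336
    C-H: 6 × 406 = 2436
    Σ(broken) = 2772 kJ
  Bonds formed (products):
    C-H: 4 × 406 = 1624
    C=C: 1 × 607 = 607
    H-H: 1 × 430 = 430
    Σ(formed) = 2661 kJ
  ΔH_B = 2772 − 2661 = +111 kJ
ΔH_A − ΔH_B = −197 kJ, so reaction A has the more negative ΔH; |ΔH_A − ΔH_B| = 197 kJ.

Reaction A, by 197 kJ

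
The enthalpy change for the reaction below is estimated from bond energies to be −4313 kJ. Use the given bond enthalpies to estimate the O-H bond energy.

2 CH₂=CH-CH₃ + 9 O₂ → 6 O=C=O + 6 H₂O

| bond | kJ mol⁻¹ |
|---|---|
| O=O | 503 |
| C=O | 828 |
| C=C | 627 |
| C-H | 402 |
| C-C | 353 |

Let D be the O-H bond energy.
Σ(broken) = 2×353 + 12×402 + 2×627 + 9×503 = 11311
Σ(formed) = 12×828 + 12×D = 9936 + 12D
ΔH = Σ(broken) − Σ(formed) = (11311) − (9936 + 12D) = +1375 − 12D
Setting this equal to −4313 kJ gives 12D = 5688, so D = 474 kJ/mol.

D(O-H) ≈ 474 kJ/mol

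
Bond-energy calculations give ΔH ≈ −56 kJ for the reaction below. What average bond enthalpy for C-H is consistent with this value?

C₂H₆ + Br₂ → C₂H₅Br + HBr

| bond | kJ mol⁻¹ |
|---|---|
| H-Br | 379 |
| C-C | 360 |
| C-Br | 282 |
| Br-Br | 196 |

Let D be the C-H bond energy.
Σ(broken) = 1×196 + 1×360 + 6×D = 556 + 6D
Σ(formed) = 1×282 + 1×360 + 5×D + 1×379 = 1021 + 5D
ΔH = Σ(broken) − Σ(formed) = (556 + 6D) − (1021 + 5D) = −465 + D
Setting this equal to −56 kJ gives D = 409 kJ/mol.

D(C-H) ≈ 409 kJ/mol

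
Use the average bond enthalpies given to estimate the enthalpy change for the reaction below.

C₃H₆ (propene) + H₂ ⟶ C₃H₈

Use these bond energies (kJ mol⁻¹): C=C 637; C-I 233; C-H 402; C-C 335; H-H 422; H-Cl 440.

ΔH ≈ −80 kJ

Bonds broken (reactants):
  C-C: 1 × 335 = 335
  C-H: 6 × 402 = 2412
  C=C: 1 × 637 = 637
  H-H: 1 × 422 = 422
  Σ(broken) = 3806 kJ
Bonds formed (products):
  C-C: 2 × 335 = 670
  C-H: 8 × 402 = 3216
  Σ(formed) = 3886 kJ
ΔH = Σ(broken) − Σ(formed) = 3806 − 3886 = −80 kJ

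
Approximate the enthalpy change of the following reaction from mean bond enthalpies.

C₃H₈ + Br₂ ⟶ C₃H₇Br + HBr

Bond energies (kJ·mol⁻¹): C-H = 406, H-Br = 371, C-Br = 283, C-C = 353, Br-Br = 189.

ΔH ≈ −59 kJ

Bonds broken (reactants):
  Br-Br: 1 × 189 = 189
  C-C: 2 × 353 = 706
  C-H: 8 × 406 = 3248
  Σ(broken) = 4143 kJ
Bonds formed (products):
  C-Br: 1 × 283 = 283
  C-C: 2 × 353 = 706
  C-H: 7 × 406 = 2842
  H-Br: 1 × 371 = 371
  Σ(formed) = 4202 kJ
ΔH = Σ(broken) − Σ(formed) = 4143 − 4202 = −59 kJ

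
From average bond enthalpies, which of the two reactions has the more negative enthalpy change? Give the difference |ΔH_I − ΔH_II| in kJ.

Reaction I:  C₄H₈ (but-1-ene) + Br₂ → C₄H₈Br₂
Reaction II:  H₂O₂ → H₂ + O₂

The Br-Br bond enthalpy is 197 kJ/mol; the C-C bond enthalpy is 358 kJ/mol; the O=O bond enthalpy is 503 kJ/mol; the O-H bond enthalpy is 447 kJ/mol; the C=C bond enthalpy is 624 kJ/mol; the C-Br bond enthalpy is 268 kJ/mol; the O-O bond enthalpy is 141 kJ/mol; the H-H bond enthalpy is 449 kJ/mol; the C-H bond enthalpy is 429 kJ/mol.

Reaction I:
  Bonds broken (reactants):
    Br-Br: 1 × 197 = 197
    C-C: 2 × 358 = 716
    C-H: 8 × 429 = 3432
    C=C: 1 × 624 = 624
    Σ(broken) = 4969 kJ
  Bonds formed (products):
    C-Br: 2 × 268 = 536
    C-C: 3 × 358 = 1074
    C-H: 8 × 429 = 3432
    Σ(formed) = 5042 kJ
  ΔH_I = 4969 − 5042 = −73 kJ
Reaction II:
  Bonds broken (reactants):
    O-H: 2 × 447 = 894
    O-O: 1 × 141 = 141
    Σ(broken) = 1035 kJ
  Bonds formed (products):
    H-H: 1 × 449 = 449
    O=O: 1 × 503 = 503
    Σ(formed) = 952 kJ
  ΔH_II = 1035 − 952 = +83 kJ
ΔH_I − ΔH_II = −156 kJ, so reaction I has the more negative ΔH; |ΔH_I − ΔH_II| = 156 kJ.

Reaction I, by 156 kJ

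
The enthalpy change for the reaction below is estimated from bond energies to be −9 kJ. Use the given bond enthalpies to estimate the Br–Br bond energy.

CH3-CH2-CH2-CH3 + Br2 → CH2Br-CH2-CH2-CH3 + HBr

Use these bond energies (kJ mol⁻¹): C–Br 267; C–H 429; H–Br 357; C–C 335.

Let D be the Br–Br bond energy.
Σ(broken) = 1×D + 3×335 + 10×429 = 5295 + D
Σ(formed) = 1×267 + 3×335 + 9×429 + 1×357 = 5490
ΔH = Σ(broken) − Σ(formed) = (5295 + D) − (5490) = −195 + D
Setting this equal to −9 kJ gives D = 186 kJ/mol.

D(Br–Br) ≈ 186 kJ/mol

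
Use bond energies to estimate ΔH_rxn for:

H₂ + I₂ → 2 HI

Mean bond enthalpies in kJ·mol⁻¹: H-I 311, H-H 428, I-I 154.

Bonds broken (reactants):
  H-H: 1 × 428 = 428
  I-I: 1 × 154 = 154
  Σ(broken) = 582 kJ
Bonds formed (products):
  H-I: 2 × 311 = 622
  Σ(formed) = 622 kJ
ΔH = Σ(broken) − Σ(formed) = 582 − 622 = −40 kJ

ΔH ≈ −40 kJ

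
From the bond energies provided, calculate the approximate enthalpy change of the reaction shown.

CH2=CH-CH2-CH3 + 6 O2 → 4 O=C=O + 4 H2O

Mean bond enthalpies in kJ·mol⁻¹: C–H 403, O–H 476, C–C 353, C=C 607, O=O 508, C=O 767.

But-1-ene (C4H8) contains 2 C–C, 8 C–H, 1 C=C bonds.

Bonds broken (reactants):
  C–C: 2 × 353 = 706
  C–H: 8 × 403 = 3224
  C=C: 1 × 607 = 607
  O=O: 6 × 508 = 3048
  Σ(broken) = 7585 kJ
Bonds formed (products):
  C=O: 8 × 767 = 6136
  O–H: 8 × 476 = 3808
  Σ(formed) = 9944 kJ
ΔH = Σ(broken) − Σ(formed) = 7585 − 9944 = −2359 kJ

ΔH ≈ −2359 kJ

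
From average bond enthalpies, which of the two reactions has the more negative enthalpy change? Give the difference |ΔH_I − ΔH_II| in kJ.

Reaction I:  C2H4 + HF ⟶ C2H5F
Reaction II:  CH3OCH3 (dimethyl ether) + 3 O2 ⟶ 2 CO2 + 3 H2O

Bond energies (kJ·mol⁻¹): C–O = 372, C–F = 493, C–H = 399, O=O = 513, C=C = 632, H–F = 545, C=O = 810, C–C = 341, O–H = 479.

Reaction II, by 1381 kJ

Reaction I:
  Bonds broken (reactants):
    C–H: 4 × 399 = 1596
    C=C: 1 × 632 = 632
    H–F: 1 × 545 = 545
    Σ(broken) = 2773 kJ
  Bonds formed (products):
    C–C: 1 × 341 = 341
    C–F: 1 × 493 = 493
    C–H: 5 × 399 = 1995
    Σ(formed) = 2829 kJ
  ΔH_I = 2773 − 2829 = −56 kJ
Reaction II:
  Bonds broken (reactants):
    C–H: 6 × 399 = 2394
    C–O: 2 × 372 = 744
    O=O: 3 × 513 = 1539
    Σ(broken) = 4677 kJ
  Bonds formed (products):
    C=O: 4 × 810 = 3240
    O–H: 6 × 479 = 2874
    Σ(formed) = 6114 kJ
  ΔH_II = 4677 − 6114 = −1437 kJ
ΔH_I − ΔH_II = +1381 kJ, so reaction II has the more negative ΔH; |ΔH_I − ΔH_II| = 1381 kJ.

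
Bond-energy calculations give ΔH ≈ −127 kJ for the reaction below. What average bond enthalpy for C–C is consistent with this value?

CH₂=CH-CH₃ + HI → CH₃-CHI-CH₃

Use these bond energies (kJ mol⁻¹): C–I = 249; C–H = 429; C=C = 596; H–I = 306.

D(C–C) ≈ 351 kJ/mol

Let D be the C–C bond energy.
Σ(broken) = 1×D + 6×429 + 1×596 + 1×306 = 3476 + D
Σ(formed) = 2×D + 7×429 + 1×249 = 3252 + 2D
ΔH = Σ(broken) − Σ(formed) = (3476 + D) − (3252 + 2D) = +224 − D
Setting this equal to −127 kJ gives D = 351 kJ/mol.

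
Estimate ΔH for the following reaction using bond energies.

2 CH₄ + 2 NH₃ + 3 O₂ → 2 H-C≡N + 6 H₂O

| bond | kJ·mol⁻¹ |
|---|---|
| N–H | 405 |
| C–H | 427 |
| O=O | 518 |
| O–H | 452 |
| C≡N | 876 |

Bonds broken (reactants):
  C–H: 8 × 427 = 3416
  N–H: 6 × 405 = 2430
  O=O: 3 × 518 = 1554
  Σ(broken) = 7400 kJ
Bonds formed (products):
  C≡N: 2 × 876 = 1752
  C–H: 2 × 427 = 854
  O–H: 12 × 452 = 5424
  Σ(formed) = 8030 kJ
ΔH = Σ(broken) − Σ(formed) = 7400 − 8030 = −630 kJ

ΔH ≈ −630 kJ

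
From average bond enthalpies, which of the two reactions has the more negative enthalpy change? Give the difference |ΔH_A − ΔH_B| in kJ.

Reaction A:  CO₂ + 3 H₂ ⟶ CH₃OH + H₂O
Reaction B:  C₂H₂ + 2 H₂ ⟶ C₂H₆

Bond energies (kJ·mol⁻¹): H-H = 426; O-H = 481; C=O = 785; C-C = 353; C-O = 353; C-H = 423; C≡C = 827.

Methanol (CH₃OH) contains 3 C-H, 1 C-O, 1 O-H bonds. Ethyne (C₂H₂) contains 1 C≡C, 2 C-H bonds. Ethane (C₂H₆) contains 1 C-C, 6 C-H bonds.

Reaction A:
  Bonds broken (reactants):
    C=O: 2 × 785 = 1570
    H-H: 3 × 426 = 1278
    Σ(broken) = 2848 kJ
  Bonds formed (products):
    C-H: 3 × 423 = 1269
    C-O: 1 × 353 = 353
    O-H: 3 × 481 = 1443
    Σ(formed) = 3065 kJ
  ΔH_A = 2848 − 3065 = −217 kJ
Reaction B:
  Bonds broken (reactants):
    C≡C: 1 × 827 = 827
    C-H: 2 × 423 = 846
    H-H: 2 × 426 = 852
    Σ(broken) = 2525 kJ
  Bonds formed (products):
    C-C: 1 × 353 = 353
    C-H: 6 × 423 = 2538
    Σ(formed) = 2891 kJ
  ΔH_B = 2525 − 2891 = −366 kJ
ΔH_A − ΔH_B = +149 kJ, so reaction B has the more negative ΔH; |ΔH_A − ΔH_B| = 149 kJ.

Reaction B, by 149 kJ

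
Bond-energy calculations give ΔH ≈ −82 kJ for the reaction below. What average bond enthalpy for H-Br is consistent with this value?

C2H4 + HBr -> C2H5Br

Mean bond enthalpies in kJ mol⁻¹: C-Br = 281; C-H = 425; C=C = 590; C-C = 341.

D(H-Br) ≈ 375 kJ/mol

Let D be the H-Br bond energy.
Σ(broken) = 4×425 + 1×590 + 1×D = 2290 + D
Σ(formed) = 1×281 + 1×341 + 5×425 = 2747
ΔH = Σ(broken) − Σ(formed) = (2290 + D) − (2747) = −457 + D
Setting this equal to −82 kJ gives D = 375 kJ/mol.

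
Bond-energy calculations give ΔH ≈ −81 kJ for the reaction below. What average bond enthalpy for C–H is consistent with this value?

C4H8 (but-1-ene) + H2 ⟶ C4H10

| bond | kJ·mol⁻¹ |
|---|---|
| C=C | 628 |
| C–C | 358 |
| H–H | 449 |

Let D be the C–H bond energy.
Σ(broken) = 2×358 + 8×D + 1×628 + 1×449 = 1793 + 8D
Σ(formed) = 3×358 + 10×D = 1074 + 10D
ΔH = Σ(broken) − Σ(formed) = (1793 + 8D) − (1074 + 10D) = +719 − 2D
Setting this equal to −81 kJ gives 2D = 800, so D = 400 kJ/mol.

D(C–H) ≈ 400 kJ/mol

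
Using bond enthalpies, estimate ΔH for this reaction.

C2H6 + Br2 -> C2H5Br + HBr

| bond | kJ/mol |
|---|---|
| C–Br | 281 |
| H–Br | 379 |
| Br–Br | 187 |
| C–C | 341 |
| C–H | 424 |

ΔH ≈ −49 kJ

Bonds broken (reactants):
  Br–Br: 1 × 187 = 187
  C–C: 1 × 341 = 341
  C–H: 6 × 424 = 2544
  Σ(broken) = 3072 kJ
Bonds formed (products):
  C–Br: 1 × 281 = 281
  C–C: 1 × 341 = 341
  C–H: 5 × 424 = 2120
  H–Br: 1 × 379 = 379
  Σ(formed) = 3121 kJ
ΔH = Σ(broken) − Σ(formed) = 3072 − 3121 = −49 kJ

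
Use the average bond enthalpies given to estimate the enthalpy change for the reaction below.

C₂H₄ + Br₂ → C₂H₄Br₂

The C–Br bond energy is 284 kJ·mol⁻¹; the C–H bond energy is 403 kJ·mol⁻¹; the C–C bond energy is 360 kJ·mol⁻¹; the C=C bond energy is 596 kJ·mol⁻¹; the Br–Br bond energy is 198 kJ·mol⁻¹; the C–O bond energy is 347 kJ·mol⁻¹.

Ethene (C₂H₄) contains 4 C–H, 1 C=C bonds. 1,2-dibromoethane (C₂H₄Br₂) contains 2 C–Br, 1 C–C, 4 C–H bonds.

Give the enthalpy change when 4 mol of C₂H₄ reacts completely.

ΔH = −536 kJ

Bonds broken (reactants):
  Br–Br: 1 × 198 = 198
  C–H: 4 × 403 = 1612
  C=C: 1 × 596 = 596
  Σ(broken) = 2406 kJ
Bonds formed (products):
  C–Br: 2 × 284 = 568
  C–C: 1 × 360 = 360
  C–H: 4 × 403 = 1612
  Σ(formed) = 2540 kJ
ΔH = Σ(broken) − Σ(formed) = 2406 − 2540 = −134 kJ
For 4× the reaction as written: 4 × (−134) = −536 kJ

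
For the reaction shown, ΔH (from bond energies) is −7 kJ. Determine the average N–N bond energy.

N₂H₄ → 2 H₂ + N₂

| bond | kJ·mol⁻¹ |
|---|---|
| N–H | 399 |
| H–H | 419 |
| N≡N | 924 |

Let D be the N–N bond energy.
Σ(broken) = 4×399 + 1×D = 1596 + D
Σ(formed) = 2×419 + 1×924 = 1762
ΔH = Σ(broken) − Σ(formed) = (1596 + D) − (1762) = −166 + D
Setting this equal to −7 kJ gives D = 159 kJ/mol.

D(N–N) ≈ 159 kJ/mol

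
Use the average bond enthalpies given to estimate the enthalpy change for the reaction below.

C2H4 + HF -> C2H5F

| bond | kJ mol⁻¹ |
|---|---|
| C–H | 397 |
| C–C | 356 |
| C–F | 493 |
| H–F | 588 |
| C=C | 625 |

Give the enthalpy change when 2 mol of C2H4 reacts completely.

Bonds broken (reactants):
  C–H: 4 × 397 = 1588
  C=C: 1 × 625 = 625
  H–F: 1 × 588 = 588
  Σ(broken) = 2801 kJ
Bonds formed (products):
  C–C: 1 × 356 = 356
  C–F: 1 × 493 = 493
  C–H: 5 × 397 = 1985
  Σ(formed) = 2834 kJ
ΔH = Σ(broken) − Σ(formed) = 2801 − 2834 = −33 kJ
For 2× the reaction as written: 2 × (−33) = −66 kJ

ΔH = −66 kJ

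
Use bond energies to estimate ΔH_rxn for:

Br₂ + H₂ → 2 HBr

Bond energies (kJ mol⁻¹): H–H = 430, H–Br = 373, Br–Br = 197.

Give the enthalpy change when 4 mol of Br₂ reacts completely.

Bonds broken (reactants):
  Br–Br: 1 × 197 = 197
  H–H: 1 × 430 = 430
  Σ(broken) = 627 kJ
Bonds formed (products):
  H–Br: 2 × 373 = 746
  Σ(formed) = 746 kJ
ΔH = Σ(broken) − Σ(formed) = 627 − 746 = −119 kJ
For 4× the reaction as written: 4 × (−119) = −476 kJ

ΔH = −476 kJ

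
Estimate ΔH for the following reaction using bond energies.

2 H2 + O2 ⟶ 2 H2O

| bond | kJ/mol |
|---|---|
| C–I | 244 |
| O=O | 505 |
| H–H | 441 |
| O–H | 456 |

ΔH ≈ −437 kJ

Bonds broken (reactants):
  H–H: 2 × 441 = 882
  O=O: 1 × 505 = 505
  Σ(broken) = 1387 kJ
Bonds formed (products):
  O–H: 4 × 456 = 1824
  Σ(formed) = 1824 kJ
ΔH = Σ(broken) − Σ(formed) = 1387 − 1824 = −437 kJ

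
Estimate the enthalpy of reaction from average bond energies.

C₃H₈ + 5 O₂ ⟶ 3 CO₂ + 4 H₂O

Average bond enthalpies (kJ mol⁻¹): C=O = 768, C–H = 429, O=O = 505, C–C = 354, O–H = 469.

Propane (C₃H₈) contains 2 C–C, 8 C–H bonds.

Bonds broken (reactants):
  C–C: 2 × 354 = 708
  C–H: 8 × 429 = 3432
  O=O: 5 × 505 = 2525
  Σ(broken) = 6665 kJ
Bonds formed (products):
  C=O: 6 × 768 = 4608
  O–H: 8 × 469 = 3752
  Σ(formed) = 8360 kJ
ΔH = Σ(broken) − Σ(formed) = 6665 − 8360 = −1695 kJ

ΔH ≈ −1695 kJ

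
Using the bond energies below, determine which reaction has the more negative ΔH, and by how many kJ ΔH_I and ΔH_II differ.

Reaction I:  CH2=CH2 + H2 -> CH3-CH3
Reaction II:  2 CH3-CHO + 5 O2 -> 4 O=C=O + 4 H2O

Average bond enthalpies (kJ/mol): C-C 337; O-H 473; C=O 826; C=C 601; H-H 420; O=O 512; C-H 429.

Reaction II, by 1900 kJ

Reaction I:
  Bonds broken (reactants):
    C-H: 4 × 429 = 1716
    C=C: 1 × 601 = 601
    H-H: 1 × 420 = 420
    Σ(broken) = 2737 kJ
  Bonds formed (products):
    C-C: 1 × 337 = 337
    C-H: 6 × 429 = 2574
    Σ(formed) = 2911 kJ
  ΔH_I = 2737 − 2911 = −174 kJ
Reaction II:
  Bonds broken (reactants):
    C-C: 2 × 337 = 674
    C-H: 8 × 429 = 3432
    C=O: 2 × 826 = 1652
    O=O: 5 × 512 = 2560
    Σ(broken) = 8318 kJ
  Bonds formed (products):
    C=O: 8 × 826 = 6608
    O-H: 8 × 473 = 3784
    Σ(formed) = 10392 kJ
  ΔH_II = 8318 − 10392 = −2074 kJ
ΔH_I − ΔH_II = +1900 kJ, so reaction II has the more negative ΔH; |ΔH_I − ΔH_II| = 1900 kJ.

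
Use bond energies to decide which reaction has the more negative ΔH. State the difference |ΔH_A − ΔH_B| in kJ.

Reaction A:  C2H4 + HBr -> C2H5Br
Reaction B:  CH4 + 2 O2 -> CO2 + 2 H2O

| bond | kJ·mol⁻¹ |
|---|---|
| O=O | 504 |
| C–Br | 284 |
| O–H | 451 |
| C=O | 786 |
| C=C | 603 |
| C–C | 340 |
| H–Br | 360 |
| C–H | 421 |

Reaction B, by 602 kJ

Reaction A:
  Bonds broken (reactants):
    C–H: 4 × 421 = 1684
    C=C: 1 × 603 = 603
    H–Br: 1 × 360 = 360
    Σ(broken) = 2647 kJ
  Bonds formed (products):
    C–Br: 1 × 284 = 284
    C–C: 1 × 340 = 340
    C–H: 5 × 421 = 2105
    Σ(formed) = 2729 kJ
  ΔH_A = 2647 − 2729 = −82 kJ
Reaction B:
  Bonds broken (reactants):
    C–H: 4 × 421 = 1684
    O=O: 2 × 504 = 1008
    Σ(broken) = 2692 kJ
  Bonds formed (products):
    C=O: 2 × 786 = 1572
    O–H: 4 × 451 = 1804
    Σ(formed) = 3376 kJ
  ΔH_B = 2692 − 3376 = −684 kJ
ΔH_A − ΔH_B = +602 kJ, so reaction B has the more negative ΔH; |ΔH_A − ΔH_B| = 602 kJ.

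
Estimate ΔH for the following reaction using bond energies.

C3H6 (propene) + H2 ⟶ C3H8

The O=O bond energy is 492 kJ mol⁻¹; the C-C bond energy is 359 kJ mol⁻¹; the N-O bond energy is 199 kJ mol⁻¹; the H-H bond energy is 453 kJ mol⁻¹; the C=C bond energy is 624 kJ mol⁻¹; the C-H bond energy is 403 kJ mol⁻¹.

ΔH ≈ −88 kJ

Bonds broken (reactants):
  C-C: 1 × 359 = 359
  C-H: 6 × 403 = 2418
  C=C: 1 × 624 = 624
  H-H: 1 × 453 = 453
  Σ(broken) = 3854 kJ
Bonds formed (products):
  C-C: 2 × 359 = 718
  C-H: 8 × 403 = 3224
  Σ(formed) = 3942 kJ
ΔH = Σ(broken) − Σ(formed) = 3854 − 3942 = −88 kJ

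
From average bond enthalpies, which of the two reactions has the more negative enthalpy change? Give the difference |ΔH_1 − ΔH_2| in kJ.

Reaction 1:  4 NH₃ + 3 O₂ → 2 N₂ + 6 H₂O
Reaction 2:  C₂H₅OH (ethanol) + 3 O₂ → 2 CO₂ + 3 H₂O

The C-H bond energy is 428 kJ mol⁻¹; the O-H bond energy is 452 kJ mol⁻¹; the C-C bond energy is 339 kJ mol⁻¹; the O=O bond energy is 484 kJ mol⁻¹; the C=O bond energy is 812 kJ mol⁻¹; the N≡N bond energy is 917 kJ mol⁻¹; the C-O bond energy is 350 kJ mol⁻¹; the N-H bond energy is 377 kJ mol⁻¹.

Reaction 1:
  Bonds broken (reactants):
    N-H: 12 × 377 = 4524
    O=O: 3 × 484 = 1452
    Σ(broken) = 5976 kJ
  Bonds formed (products):
    N≡N: 2 × 917 = 1834
    O-H: 12 × 452 = 5424
    Σ(formed) = 7258 kJ
  ΔH_1 = 5976 − 7258 = −1282 kJ
Reaction 2:
  Bonds broken (reactants):
    C-C: 1 × 339 = 339
    C-H: 5 × 428 = 2140
    C-O: 1 × 350 = 350
    O-H: 1 × 452 = 452
    O=O: 3 × 484 = 1452
    Σ(broken) = 4733 kJ
  Bonds formed (products):
    C=O: 4 × 812 = 3248
    O-H: 6 × 452 = 2712
    Σ(formed) = 5960 kJ
  ΔH_2 = 4733 − 5960 = −1227 kJ
ΔH_1 − ΔH_2 = −55 kJ, so reaction 1 has the more negative ΔH; |ΔH_1 − ΔH_2| = 55 kJ.

Reaction 1, by 55 kJ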